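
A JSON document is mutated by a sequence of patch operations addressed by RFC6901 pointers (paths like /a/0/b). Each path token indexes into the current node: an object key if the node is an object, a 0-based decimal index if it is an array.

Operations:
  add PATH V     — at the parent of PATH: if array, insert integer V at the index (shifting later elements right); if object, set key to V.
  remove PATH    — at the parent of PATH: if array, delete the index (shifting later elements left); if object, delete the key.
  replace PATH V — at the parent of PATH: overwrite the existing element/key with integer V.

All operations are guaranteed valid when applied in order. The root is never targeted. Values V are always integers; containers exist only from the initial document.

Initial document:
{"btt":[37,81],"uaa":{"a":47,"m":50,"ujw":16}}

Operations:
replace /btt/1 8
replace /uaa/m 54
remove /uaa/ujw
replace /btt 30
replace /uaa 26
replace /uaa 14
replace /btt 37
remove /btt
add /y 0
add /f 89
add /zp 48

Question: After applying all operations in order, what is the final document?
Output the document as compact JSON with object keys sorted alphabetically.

Answer: {"f":89,"uaa":14,"y":0,"zp":48}

Derivation:
After op 1 (replace /btt/1 8): {"btt":[37,8],"uaa":{"a":47,"m":50,"ujw":16}}
After op 2 (replace /uaa/m 54): {"btt":[37,8],"uaa":{"a":47,"m":54,"ujw":16}}
After op 3 (remove /uaa/ujw): {"btt":[37,8],"uaa":{"a":47,"m":54}}
After op 4 (replace /btt 30): {"btt":30,"uaa":{"a":47,"m":54}}
After op 5 (replace /uaa 26): {"btt":30,"uaa":26}
After op 6 (replace /uaa 14): {"btt":30,"uaa":14}
After op 7 (replace /btt 37): {"btt":37,"uaa":14}
After op 8 (remove /btt): {"uaa":14}
After op 9 (add /y 0): {"uaa":14,"y":0}
After op 10 (add /f 89): {"f":89,"uaa":14,"y":0}
After op 11 (add /zp 48): {"f":89,"uaa":14,"y":0,"zp":48}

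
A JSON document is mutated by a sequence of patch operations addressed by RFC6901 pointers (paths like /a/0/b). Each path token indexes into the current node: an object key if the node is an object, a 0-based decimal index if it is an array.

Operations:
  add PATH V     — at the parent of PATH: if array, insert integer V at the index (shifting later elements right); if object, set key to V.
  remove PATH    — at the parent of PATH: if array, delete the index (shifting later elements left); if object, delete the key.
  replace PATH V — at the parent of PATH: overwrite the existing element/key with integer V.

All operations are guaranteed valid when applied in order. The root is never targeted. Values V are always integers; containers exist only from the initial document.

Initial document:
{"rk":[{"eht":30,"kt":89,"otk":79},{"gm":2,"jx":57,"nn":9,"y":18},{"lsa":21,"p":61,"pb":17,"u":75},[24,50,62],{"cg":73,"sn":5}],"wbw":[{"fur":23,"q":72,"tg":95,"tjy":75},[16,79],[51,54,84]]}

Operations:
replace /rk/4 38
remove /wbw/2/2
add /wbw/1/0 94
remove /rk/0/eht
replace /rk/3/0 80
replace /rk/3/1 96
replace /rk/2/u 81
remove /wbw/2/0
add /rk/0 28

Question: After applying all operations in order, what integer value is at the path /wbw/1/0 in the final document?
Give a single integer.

Answer: 94

Derivation:
After op 1 (replace /rk/4 38): {"rk":[{"eht":30,"kt":89,"otk":79},{"gm":2,"jx":57,"nn":9,"y":18},{"lsa":21,"p":61,"pb":17,"u":75},[24,50,62],38],"wbw":[{"fur":23,"q":72,"tg":95,"tjy":75},[16,79],[51,54,84]]}
After op 2 (remove /wbw/2/2): {"rk":[{"eht":30,"kt":89,"otk":79},{"gm":2,"jx":57,"nn":9,"y":18},{"lsa":21,"p":61,"pb":17,"u":75},[24,50,62],38],"wbw":[{"fur":23,"q":72,"tg":95,"tjy":75},[16,79],[51,54]]}
After op 3 (add /wbw/1/0 94): {"rk":[{"eht":30,"kt":89,"otk":79},{"gm":2,"jx":57,"nn":9,"y":18},{"lsa":21,"p":61,"pb":17,"u":75},[24,50,62],38],"wbw":[{"fur":23,"q":72,"tg":95,"tjy":75},[94,16,79],[51,54]]}
After op 4 (remove /rk/0/eht): {"rk":[{"kt":89,"otk":79},{"gm":2,"jx":57,"nn":9,"y":18},{"lsa":21,"p":61,"pb":17,"u":75},[24,50,62],38],"wbw":[{"fur":23,"q":72,"tg":95,"tjy":75},[94,16,79],[51,54]]}
After op 5 (replace /rk/3/0 80): {"rk":[{"kt":89,"otk":79},{"gm":2,"jx":57,"nn":9,"y":18},{"lsa":21,"p":61,"pb":17,"u":75},[80,50,62],38],"wbw":[{"fur":23,"q":72,"tg":95,"tjy":75},[94,16,79],[51,54]]}
After op 6 (replace /rk/3/1 96): {"rk":[{"kt":89,"otk":79},{"gm":2,"jx":57,"nn":9,"y":18},{"lsa":21,"p":61,"pb":17,"u":75},[80,96,62],38],"wbw":[{"fur":23,"q":72,"tg":95,"tjy":75},[94,16,79],[51,54]]}
After op 7 (replace /rk/2/u 81): {"rk":[{"kt":89,"otk":79},{"gm":2,"jx":57,"nn":9,"y":18},{"lsa":21,"p":61,"pb":17,"u":81},[80,96,62],38],"wbw":[{"fur":23,"q":72,"tg":95,"tjy":75},[94,16,79],[51,54]]}
After op 8 (remove /wbw/2/0): {"rk":[{"kt":89,"otk":79},{"gm":2,"jx":57,"nn":9,"y":18},{"lsa":21,"p":61,"pb":17,"u":81},[80,96,62],38],"wbw":[{"fur":23,"q":72,"tg":95,"tjy":75},[94,16,79],[54]]}
After op 9 (add /rk/0 28): {"rk":[28,{"kt":89,"otk":79},{"gm":2,"jx":57,"nn":9,"y":18},{"lsa":21,"p":61,"pb":17,"u":81},[80,96,62],38],"wbw":[{"fur":23,"q":72,"tg":95,"tjy":75},[94,16,79],[54]]}
Value at /wbw/1/0: 94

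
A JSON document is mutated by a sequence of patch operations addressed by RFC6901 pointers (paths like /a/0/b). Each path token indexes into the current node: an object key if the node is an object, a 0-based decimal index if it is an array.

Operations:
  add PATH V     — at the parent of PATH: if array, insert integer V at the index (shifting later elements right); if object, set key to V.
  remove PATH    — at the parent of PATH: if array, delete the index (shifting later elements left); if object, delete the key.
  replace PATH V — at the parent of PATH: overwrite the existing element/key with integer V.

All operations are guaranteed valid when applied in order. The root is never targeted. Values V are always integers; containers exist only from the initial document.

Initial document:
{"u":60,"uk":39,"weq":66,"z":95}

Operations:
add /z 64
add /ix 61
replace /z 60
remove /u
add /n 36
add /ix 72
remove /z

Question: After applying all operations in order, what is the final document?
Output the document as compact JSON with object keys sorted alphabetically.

After op 1 (add /z 64): {"u":60,"uk":39,"weq":66,"z":64}
After op 2 (add /ix 61): {"ix":61,"u":60,"uk":39,"weq":66,"z":64}
After op 3 (replace /z 60): {"ix":61,"u":60,"uk":39,"weq":66,"z":60}
After op 4 (remove /u): {"ix":61,"uk":39,"weq":66,"z":60}
After op 5 (add /n 36): {"ix":61,"n":36,"uk":39,"weq":66,"z":60}
After op 6 (add /ix 72): {"ix":72,"n":36,"uk":39,"weq":66,"z":60}
After op 7 (remove /z): {"ix":72,"n":36,"uk":39,"weq":66}

Answer: {"ix":72,"n":36,"uk":39,"weq":66}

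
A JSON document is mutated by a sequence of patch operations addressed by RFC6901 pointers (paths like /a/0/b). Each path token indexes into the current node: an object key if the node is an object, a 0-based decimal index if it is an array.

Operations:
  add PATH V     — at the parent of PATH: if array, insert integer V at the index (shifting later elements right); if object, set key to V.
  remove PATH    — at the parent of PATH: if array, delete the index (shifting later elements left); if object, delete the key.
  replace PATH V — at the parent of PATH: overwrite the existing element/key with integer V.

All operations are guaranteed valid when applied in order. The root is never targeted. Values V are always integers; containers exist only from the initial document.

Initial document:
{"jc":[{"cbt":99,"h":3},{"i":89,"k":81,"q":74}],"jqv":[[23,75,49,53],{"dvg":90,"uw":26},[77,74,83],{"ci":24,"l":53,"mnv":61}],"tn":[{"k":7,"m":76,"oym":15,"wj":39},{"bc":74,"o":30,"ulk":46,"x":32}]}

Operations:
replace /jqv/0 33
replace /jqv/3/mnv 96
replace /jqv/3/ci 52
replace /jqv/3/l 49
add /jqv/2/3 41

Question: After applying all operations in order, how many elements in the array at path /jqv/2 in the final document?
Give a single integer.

Answer: 4

Derivation:
After op 1 (replace /jqv/0 33): {"jc":[{"cbt":99,"h":3},{"i":89,"k":81,"q":74}],"jqv":[33,{"dvg":90,"uw":26},[77,74,83],{"ci":24,"l":53,"mnv":61}],"tn":[{"k":7,"m":76,"oym":15,"wj":39},{"bc":74,"o":30,"ulk":46,"x":32}]}
After op 2 (replace /jqv/3/mnv 96): {"jc":[{"cbt":99,"h":3},{"i":89,"k":81,"q":74}],"jqv":[33,{"dvg":90,"uw":26},[77,74,83],{"ci":24,"l":53,"mnv":96}],"tn":[{"k":7,"m":76,"oym":15,"wj":39},{"bc":74,"o":30,"ulk":46,"x":32}]}
After op 3 (replace /jqv/3/ci 52): {"jc":[{"cbt":99,"h":3},{"i":89,"k":81,"q":74}],"jqv":[33,{"dvg":90,"uw":26},[77,74,83],{"ci":52,"l":53,"mnv":96}],"tn":[{"k":7,"m":76,"oym":15,"wj":39},{"bc":74,"o":30,"ulk":46,"x":32}]}
After op 4 (replace /jqv/3/l 49): {"jc":[{"cbt":99,"h":3},{"i":89,"k":81,"q":74}],"jqv":[33,{"dvg":90,"uw":26},[77,74,83],{"ci":52,"l":49,"mnv":96}],"tn":[{"k":7,"m":76,"oym":15,"wj":39},{"bc":74,"o":30,"ulk":46,"x":32}]}
After op 5 (add /jqv/2/3 41): {"jc":[{"cbt":99,"h":3},{"i":89,"k":81,"q":74}],"jqv":[33,{"dvg":90,"uw":26},[77,74,83,41],{"ci":52,"l":49,"mnv":96}],"tn":[{"k":7,"m":76,"oym":15,"wj":39},{"bc":74,"o":30,"ulk":46,"x":32}]}
Size at path /jqv/2: 4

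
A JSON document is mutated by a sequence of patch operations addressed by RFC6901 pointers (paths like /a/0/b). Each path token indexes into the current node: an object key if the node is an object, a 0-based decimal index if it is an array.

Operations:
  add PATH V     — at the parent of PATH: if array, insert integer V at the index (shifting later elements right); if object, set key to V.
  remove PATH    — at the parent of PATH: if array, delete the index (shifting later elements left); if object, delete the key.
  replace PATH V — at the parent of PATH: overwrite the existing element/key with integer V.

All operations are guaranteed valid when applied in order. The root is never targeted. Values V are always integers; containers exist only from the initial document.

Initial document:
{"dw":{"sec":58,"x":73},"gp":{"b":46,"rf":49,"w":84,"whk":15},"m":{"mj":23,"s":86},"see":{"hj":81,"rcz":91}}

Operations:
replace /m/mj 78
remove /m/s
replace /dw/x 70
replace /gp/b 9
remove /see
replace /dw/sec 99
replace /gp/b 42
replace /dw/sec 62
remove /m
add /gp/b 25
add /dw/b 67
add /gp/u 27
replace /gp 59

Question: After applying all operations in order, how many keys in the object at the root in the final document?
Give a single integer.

After op 1 (replace /m/mj 78): {"dw":{"sec":58,"x":73},"gp":{"b":46,"rf":49,"w":84,"whk":15},"m":{"mj":78,"s":86},"see":{"hj":81,"rcz":91}}
After op 2 (remove /m/s): {"dw":{"sec":58,"x":73},"gp":{"b":46,"rf":49,"w":84,"whk":15},"m":{"mj":78},"see":{"hj":81,"rcz":91}}
After op 3 (replace /dw/x 70): {"dw":{"sec":58,"x":70},"gp":{"b":46,"rf":49,"w":84,"whk":15},"m":{"mj":78},"see":{"hj":81,"rcz":91}}
After op 4 (replace /gp/b 9): {"dw":{"sec":58,"x":70},"gp":{"b":9,"rf":49,"w":84,"whk":15},"m":{"mj":78},"see":{"hj":81,"rcz":91}}
After op 5 (remove /see): {"dw":{"sec":58,"x":70},"gp":{"b":9,"rf":49,"w":84,"whk":15},"m":{"mj":78}}
After op 6 (replace /dw/sec 99): {"dw":{"sec":99,"x":70},"gp":{"b":9,"rf":49,"w":84,"whk":15},"m":{"mj":78}}
After op 7 (replace /gp/b 42): {"dw":{"sec":99,"x":70},"gp":{"b":42,"rf":49,"w":84,"whk":15},"m":{"mj":78}}
After op 8 (replace /dw/sec 62): {"dw":{"sec":62,"x":70},"gp":{"b":42,"rf":49,"w":84,"whk":15},"m":{"mj":78}}
After op 9 (remove /m): {"dw":{"sec":62,"x":70},"gp":{"b":42,"rf":49,"w":84,"whk":15}}
After op 10 (add /gp/b 25): {"dw":{"sec":62,"x":70},"gp":{"b":25,"rf":49,"w":84,"whk":15}}
After op 11 (add /dw/b 67): {"dw":{"b":67,"sec":62,"x":70},"gp":{"b":25,"rf":49,"w":84,"whk":15}}
After op 12 (add /gp/u 27): {"dw":{"b":67,"sec":62,"x":70},"gp":{"b":25,"rf":49,"u":27,"w":84,"whk":15}}
After op 13 (replace /gp 59): {"dw":{"b":67,"sec":62,"x":70},"gp":59}
Size at the root: 2

Answer: 2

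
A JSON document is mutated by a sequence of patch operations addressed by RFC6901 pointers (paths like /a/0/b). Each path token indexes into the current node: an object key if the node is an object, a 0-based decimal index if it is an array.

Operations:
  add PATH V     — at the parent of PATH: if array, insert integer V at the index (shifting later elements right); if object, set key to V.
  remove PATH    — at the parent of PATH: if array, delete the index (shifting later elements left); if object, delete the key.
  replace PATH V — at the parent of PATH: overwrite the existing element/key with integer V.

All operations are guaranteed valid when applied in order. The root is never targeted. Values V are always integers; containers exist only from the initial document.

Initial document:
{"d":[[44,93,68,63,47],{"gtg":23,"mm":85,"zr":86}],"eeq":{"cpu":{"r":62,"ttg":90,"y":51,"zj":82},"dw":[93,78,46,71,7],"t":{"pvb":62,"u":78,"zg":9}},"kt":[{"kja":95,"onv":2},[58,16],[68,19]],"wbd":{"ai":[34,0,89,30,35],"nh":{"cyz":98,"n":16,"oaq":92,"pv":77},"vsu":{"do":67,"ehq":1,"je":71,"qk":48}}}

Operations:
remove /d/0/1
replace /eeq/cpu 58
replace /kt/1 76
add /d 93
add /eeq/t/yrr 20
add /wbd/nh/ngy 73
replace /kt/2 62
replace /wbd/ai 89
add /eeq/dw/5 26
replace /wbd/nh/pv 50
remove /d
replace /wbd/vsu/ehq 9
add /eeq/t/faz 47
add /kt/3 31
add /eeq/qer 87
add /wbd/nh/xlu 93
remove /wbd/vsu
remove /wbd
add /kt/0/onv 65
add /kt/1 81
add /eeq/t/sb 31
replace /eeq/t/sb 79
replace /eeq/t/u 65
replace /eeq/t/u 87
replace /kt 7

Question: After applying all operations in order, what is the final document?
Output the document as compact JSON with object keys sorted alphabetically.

After op 1 (remove /d/0/1): {"d":[[44,68,63,47],{"gtg":23,"mm":85,"zr":86}],"eeq":{"cpu":{"r":62,"ttg":90,"y":51,"zj":82},"dw":[93,78,46,71,7],"t":{"pvb":62,"u":78,"zg":9}},"kt":[{"kja":95,"onv":2},[58,16],[68,19]],"wbd":{"ai":[34,0,89,30,35],"nh":{"cyz":98,"n":16,"oaq":92,"pv":77},"vsu":{"do":67,"ehq":1,"je":71,"qk":48}}}
After op 2 (replace /eeq/cpu 58): {"d":[[44,68,63,47],{"gtg":23,"mm":85,"zr":86}],"eeq":{"cpu":58,"dw":[93,78,46,71,7],"t":{"pvb":62,"u":78,"zg":9}},"kt":[{"kja":95,"onv":2},[58,16],[68,19]],"wbd":{"ai":[34,0,89,30,35],"nh":{"cyz":98,"n":16,"oaq":92,"pv":77},"vsu":{"do":67,"ehq":1,"je":71,"qk":48}}}
After op 3 (replace /kt/1 76): {"d":[[44,68,63,47],{"gtg":23,"mm":85,"zr":86}],"eeq":{"cpu":58,"dw":[93,78,46,71,7],"t":{"pvb":62,"u":78,"zg":9}},"kt":[{"kja":95,"onv":2},76,[68,19]],"wbd":{"ai":[34,0,89,30,35],"nh":{"cyz":98,"n":16,"oaq":92,"pv":77},"vsu":{"do":67,"ehq":1,"je":71,"qk":48}}}
After op 4 (add /d 93): {"d":93,"eeq":{"cpu":58,"dw":[93,78,46,71,7],"t":{"pvb":62,"u":78,"zg":9}},"kt":[{"kja":95,"onv":2},76,[68,19]],"wbd":{"ai":[34,0,89,30,35],"nh":{"cyz":98,"n":16,"oaq":92,"pv":77},"vsu":{"do":67,"ehq":1,"je":71,"qk":48}}}
After op 5 (add /eeq/t/yrr 20): {"d":93,"eeq":{"cpu":58,"dw":[93,78,46,71,7],"t":{"pvb":62,"u":78,"yrr":20,"zg":9}},"kt":[{"kja":95,"onv":2},76,[68,19]],"wbd":{"ai":[34,0,89,30,35],"nh":{"cyz":98,"n":16,"oaq":92,"pv":77},"vsu":{"do":67,"ehq":1,"je":71,"qk":48}}}
After op 6 (add /wbd/nh/ngy 73): {"d":93,"eeq":{"cpu":58,"dw":[93,78,46,71,7],"t":{"pvb":62,"u":78,"yrr":20,"zg":9}},"kt":[{"kja":95,"onv":2},76,[68,19]],"wbd":{"ai":[34,0,89,30,35],"nh":{"cyz":98,"n":16,"ngy":73,"oaq":92,"pv":77},"vsu":{"do":67,"ehq":1,"je":71,"qk":48}}}
After op 7 (replace /kt/2 62): {"d":93,"eeq":{"cpu":58,"dw":[93,78,46,71,7],"t":{"pvb":62,"u":78,"yrr":20,"zg":9}},"kt":[{"kja":95,"onv":2},76,62],"wbd":{"ai":[34,0,89,30,35],"nh":{"cyz":98,"n":16,"ngy":73,"oaq":92,"pv":77},"vsu":{"do":67,"ehq":1,"je":71,"qk":48}}}
After op 8 (replace /wbd/ai 89): {"d":93,"eeq":{"cpu":58,"dw":[93,78,46,71,7],"t":{"pvb":62,"u":78,"yrr":20,"zg":9}},"kt":[{"kja":95,"onv":2},76,62],"wbd":{"ai":89,"nh":{"cyz":98,"n":16,"ngy":73,"oaq":92,"pv":77},"vsu":{"do":67,"ehq":1,"je":71,"qk":48}}}
After op 9 (add /eeq/dw/5 26): {"d":93,"eeq":{"cpu":58,"dw":[93,78,46,71,7,26],"t":{"pvb":62,"u":78,"yrr":20,"zg":9}},"kt":[{"kja":95,"onv":2},76,62],"wbd":{"ai":89,"nh":{"cyz":98,"n":16,"ngy":73,"oaq":92,"pv":77},"vsu":{"do":67,"ehq":1,"je":71,"qk":48}}}
After op 10 (replace /wbd/nh/pv 50): {"d":93,"eeq":{"cpu":58,"dw":[93,78,46,71,7,26],"t":{"pvb":62,"u":78,"yrr":20,"zg":9}},"kt":[{"kja":95,"onv":2},76,62],"wbd":{"ai":89,"nh":{"cyz":98,"n":16,"ngy":73,"oaq":92,"pv":50},"vsu":{"do":67,"ehq":1,"je":71,"qk":48}}}
After op 11 (remove /d): {"eeq":{"cpu":58,"dw":[93,78,46,71,7,26],"t":{"pvb":62,"u":78,"yrr":20,"zg":9}},"kt":[{"kja":95,"onv":2},76,62],"wbd":{"ai":89,"nh":{"cyz":98,"n":16,"ngy":73,"oaq":92,"pv":50},"vsu":{"do":67,"ehq":1,"je":71,"qk":48}}}
After op 12 (replace /wbd/vsu/ehq 9): {"eeq":{"cpu":58,"dw":[93,78,46,71,7,26],"t":{"pvb":62,"u":78,"yrr":20,"zg":9}},"kt":[{"kja":95,"onv":2},76,62],"wbd":{"ai":89,"nh":{"cyz":98,"n":16,"ngy":73,"oaq":92,"pv":50},"vsu":{"do":67,"ehq":9,"je":71,"qk":48}}}
After op 13 (add /eeq/t/faz 47): {"eeq":{"cpu":58,"dw":[93,78,46,71,7,26],"t":{"faz":47,"pvb":62,"u":78,"yrr":20,"zg":9}},"kt":[{"kja":95,"onv":2},76,62],"wbd":{"ai":89,"nh":{"cyz":98,"n":16,"ngy":73,"oaq":92,"pv":50},"vsu":{"do":67,"ehq":9,"je":71,"qk":48}}}
After op 14 (add /kt/3 31): {"eeq":{"cpu":58,"dw":[93,78,46,71,7,26],"t":{"faz":47,"pvb":62,"u":78,"yrr":20,"zg":9}},"kt":[{"kja":95,"onv":2},76,62,31],"wbd":{"ai":89,"nh":{"cyz":98,"n":16,"ngy":73,"oaq":92,"pv":50},"vsu":{"do":67,"ehq":9,"je":71,"qk":48}}}
After op 15 (add /eeq/qer 87): {"eeq":{"cpu":58,"dw":[93,78,46,71,7,26],"qer":87,"t":{"faz":47,"pvb":62,"u":78,"yrr":20,"zg":9}},"kt":[{"kja":95,"onv":2},76,62,31],"wbd":{"ai":89,"nh":{"cyz":98,"n":16,"ngy":73,"oaq":92,"pv":50},"vsu":{"do":67,"ehq":9,"je":71,"qk":48}}}
After op 16 (add /wbd/nh/xlu 93): {"eeq":{"cpu":58,"dw":[93,78,46,71,7,26],"qer":87,"t":{"faz":47,"pvb":62,"u":78,"yrr":20,"zg":9}},"kt":[{"kja":95,"onv":2},76,62,31],"wbd":{"ai":89,"nh":{"cyz":98,"n":16,"ngy":73,"oaq":92,"pv":50,"xlu":93},"vsu":{"do":67,"ehq":9,"je":71,"qk":48}}}
After op 17 (remove /wbd/vsu): {"eeq":{"cpu":58,"dw":[93,78,46,71,7,26],"qer":87,"t":{"faz":47,"pvb":62,"u":78,"yrr":20,"zg":9}},"kt":[{"kja":95,"onv":2},76,62,31],"wbd":{"ai":89,"nh":{"cyz":98,"n":16,"ngy":73,"oaq":92,"pv":50,"xlu":93}}}
After op 18 (remove /wbd): {"eeq":{"cpu":58,"dw":[93,78,46,71,7,26],"qer":87,"t":{"faz":47,"pvb":62,"u":78,"yrr":20,"zg":9}},"kt":[{"kja":95,"onv":2},76,62,31]}
After op 19 (add /kt/0/onv 65): {"eeq":{"cpu":58,"dw":[93,78,46,71,7,26],"qer":87,"t":{"faz":47,"pvb":62,"u":78,"yrr":20,"zg":9}},"kt":[{"kja":95,"onv":65},76,62,31]}
After op 20 (add /kt/1 81): {"eeq":{"cpu":58,"dw":[93,78,46,71,7,26],"qer":87,"t":{"faz":47,"pvb":62,"u":78,"yrr":20,"zg":9}},"kt":[{"kja":95,"onv":65},81,76,62,31]}
After op 21 (add /eeq/t/sb 31): {"eeq":{"cpu":58,"dw":[93,78,46,71,7,26],"qer":87,"t":{"faz":47,"pvb":62,"sb":31,"u":78,"yrr":20,"zg":9}},"kt":[{"kja":95,"onv":65},81,76,62,31]}
After op 22 (replace /eeq/t/sb 79): {"eeq":{"cpu":58,"dw":[93,78,46,71,7,26],"qer":87,"t":{"faz":47,"pvb":62,"sb":79,"u":78,"yrr":20,"zg":9}},"kt":[{"kja":95,"onv":65},81,76,62,31]}
After op 23 (replace /eeq/t/u 65): {"eeq":{"cpu":58,"dw":[93,78,46,71,7,26],"qer":87,"t":{"faz":47,"pvb":62,"sb":79,"u":65,"yrr":20,"zg":9}},"kt":[{"kja":95,"onv":65},81,76,62,31]}
After op 24 (replace /eeq/t/u 87): {"eeq":{"cpu":58,"dw":[93,78,46,71,7,26],"qer":87,"t":{"faz":47,"pvb":62,"sb":79,"u":87,"yrr":20,"zg":9}},"kt":[{"kja":95,"onv":65},81,76,62,31]}
After op 25 (replace /kt 7): {"eeq":{"cpu":58,"dw":[93,78,46,71,7,26],"qer":87,"t":{"faz":47,"pvb":62,"sb":79,"u":87,"yrr":20,"zg":9}},"kt":7}

Answer: {"eeq":{"cpu":58,"dw":[93,78,46,71,7,26],"qer":87,"t":{"faz":47,"pvb":62,"sb":79,"u":87,"yrr":20,"zg":9}},"kt":7}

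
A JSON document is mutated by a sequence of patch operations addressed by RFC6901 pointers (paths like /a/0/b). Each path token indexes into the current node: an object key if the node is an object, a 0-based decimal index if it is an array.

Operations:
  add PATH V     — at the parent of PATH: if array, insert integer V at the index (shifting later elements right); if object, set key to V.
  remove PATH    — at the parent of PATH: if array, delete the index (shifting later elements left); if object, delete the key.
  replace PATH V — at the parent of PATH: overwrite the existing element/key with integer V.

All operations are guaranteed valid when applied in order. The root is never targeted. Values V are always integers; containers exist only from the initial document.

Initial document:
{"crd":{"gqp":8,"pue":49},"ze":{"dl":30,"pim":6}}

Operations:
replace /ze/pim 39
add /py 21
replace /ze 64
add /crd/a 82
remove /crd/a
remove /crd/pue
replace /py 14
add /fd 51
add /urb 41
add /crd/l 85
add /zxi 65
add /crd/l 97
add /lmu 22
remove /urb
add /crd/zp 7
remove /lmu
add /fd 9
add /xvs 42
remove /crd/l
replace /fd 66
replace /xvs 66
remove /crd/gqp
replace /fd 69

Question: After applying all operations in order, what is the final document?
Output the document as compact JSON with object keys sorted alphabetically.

After op 1 (replace /ze/pim 39): {"crd":{"gqp":8,"pue":49},"ze":{"dl":30,"pim":39}}
After op 2 (add /py 21): {"crd":{"gqp":8,"pue":49},"py":21,"ze":{"dl":30,"pim":39}}
After op 3 (replace /ze 64): {"crd":{"gqp":8,"pue":49},"py":21,"ze":64}
After op 4 (add /crd/a 82): {"crd":{"a":82,"gqp":8,"pue":49},"py":21,"ze":64}
After op 5 (remove /crd/a): {"crd":{"gqp":8,"pue":49},"py":21,"ze":64}
After op 6 (remove /crd/pue): {"crd":{"gqp":8},"py":21,"ze":64}
After op 7 (replace /py 14): {"crd":{"gqp":8},"py":14,"ze":64}
After op 8 (add /fd 51): {"crd":{"gqp":8},"fd":51,"py":14,"ze":64}
After op 9 (add /urb 41): {"crd":{"gqp":8},"fd":51,"py":14,"urb":41,"ze":64}
After op 10 (add /crd/l 85): {"crd":{"gqp":8,"l":85},"fd":51,"py":14,"urb":41,"ze":64}
After op 11 (add /zxi 65): {"crd":{"gqp":8,"l":85},"fd":51,"py":14,"urb":41,"ze":64,"zxi":65}
After op 12 (add /crd/l 97): {"crd":{"gqp":8,"l":97},"fd":51,"py":14,"urb":41,"ze":64,"zxi":65}
After op 13 (add /lmu 22): {"crd":{"gqp":8,"l":97},"fd":51,"lmu":22,"py":14,"urb":41,"ze":64,"zxi":65}
After op 14 (remove /urb): {"crd":{"gqp":8,"l":97},"fd":51,"lmu":22,"py":14,"ze":64,"zxi":65}
After op 15 (add /crd/zp 7): {"crd":{"gqp":8,"l":97,"zp":7},"fd":51,"lmu":22,"py":14,"ze":64,"zxi":65}
After op 16 (remove /lmu): {"crd":{"gqp":8,"l":97,"zp":7},"fd":51,"py":14,"ze":64,"zxi":65}
After op 17 (add /fd 9): {"crd":{"gqp":8,"l":97,"zp":7},"fd":9,"py":14,"ze":64,"zxi":65}
After op 18 (add /xvs 42): {"crd":{"gqp":8,"l":97,"zp":7},"fd":9,"py":14,"xvs":42,"ze":64,"zxi":65}
After op 19 (remove /crd/l): {"crd":{"gqp":8,"zp":7},"fd":9,"py":14,"xvs":42,"ze":64,"zxi":65}
After op 20 (replace /fd 66): {"crd":{"gqp":8,"zp":7},"fd":66,"py":14,"xvs":42,"ze":64,"zxi":65}
After op 21 (replace /xvs 66): {"crd":{"gqp":8,"zp":7},"fd":66,"py":14,"xvs":66,"ze":64,"zxi":65}
After op 22 (remove /crd/gqp): {"crd":{"zp":7},"fd":66,"py":14,"xvs":66,"ze":64,"zxi":65}
After op 23 (replace /fd 69): {"crd":{"zp":7},"fd":69,"py":14,"xvs":66,"ze":64,"zxi":65}

Answer: {"crd":{"zp":7},"fd":69,"py":14,"xvs":66,"ze":64,"zxi":65}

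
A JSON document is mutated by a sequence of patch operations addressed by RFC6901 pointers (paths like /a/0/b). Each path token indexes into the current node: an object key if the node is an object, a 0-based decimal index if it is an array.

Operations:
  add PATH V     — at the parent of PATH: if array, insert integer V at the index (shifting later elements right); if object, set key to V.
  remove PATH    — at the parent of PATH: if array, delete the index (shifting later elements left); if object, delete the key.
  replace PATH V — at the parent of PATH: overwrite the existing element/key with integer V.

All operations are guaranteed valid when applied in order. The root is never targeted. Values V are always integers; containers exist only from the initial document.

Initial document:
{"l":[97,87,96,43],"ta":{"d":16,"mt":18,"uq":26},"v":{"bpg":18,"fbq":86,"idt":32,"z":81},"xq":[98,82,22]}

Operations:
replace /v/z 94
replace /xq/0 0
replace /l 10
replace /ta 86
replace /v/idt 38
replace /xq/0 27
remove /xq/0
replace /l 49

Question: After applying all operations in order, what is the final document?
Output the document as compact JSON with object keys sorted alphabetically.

Answer: {"l":49,"ta":86,"v":{"bpg":18,"fbq":86,"idt":38,"z":94},"xq":[82,22]}

Derivation:
After op 1 (replace /v/z 94): {"l":[97,87,96,43],"ta":{"d":16,"mt":18,"uq":26},"v":{"bpg":18,"fbq":86,"idt":32,"z":94},"xq":[98,82,22]}
After op 2 (replace /xq/0 0): {"l":[97,87,96,43],"ta":{"d":16,"mt":18,"uq":26},"v":{"bpg":18,"fbq":86,"idt":32,"z":94},"xq":[0,82,22]}
After op 3 (replace /l 10): {"l":10,"ta":{"d":16,"mt":18,"uq":26},"v":{"bpg":18,"fbq":86,"idt":32,"z":94},"xq":[0,82,22]}
After op 4 (replace /ta 86): {"l":10,"ta":86,"v":{"bpg":18,"fbq":86,"idt":32,"z":94},"xq":[0,82,22]}
After op 5 (replace /v/idt 38): {"l":10,"ta":86,"v":{"bpg":18,"fbq":86,"idt":38,"z":94},"xq":[0,82,22]}
After op 6 (replace /xq/0 27): {"l":10,"ta":86,"v":{"bpg":18,"fbq":86,"idt":38,"z":94},"xq":[27,82,22]}
After op 7 (remove /xq/0): {"l":10,"ta":86,"v":{"bpg":18,"fbq":86,"idt":38,"z":94},"xq":[82,22]}
After op 8 (replace /l 49): {"l":49,"ta":86,"v":{"bpg":18,"fbq":86,"idt":38,"z":94},"xq":[82,22]}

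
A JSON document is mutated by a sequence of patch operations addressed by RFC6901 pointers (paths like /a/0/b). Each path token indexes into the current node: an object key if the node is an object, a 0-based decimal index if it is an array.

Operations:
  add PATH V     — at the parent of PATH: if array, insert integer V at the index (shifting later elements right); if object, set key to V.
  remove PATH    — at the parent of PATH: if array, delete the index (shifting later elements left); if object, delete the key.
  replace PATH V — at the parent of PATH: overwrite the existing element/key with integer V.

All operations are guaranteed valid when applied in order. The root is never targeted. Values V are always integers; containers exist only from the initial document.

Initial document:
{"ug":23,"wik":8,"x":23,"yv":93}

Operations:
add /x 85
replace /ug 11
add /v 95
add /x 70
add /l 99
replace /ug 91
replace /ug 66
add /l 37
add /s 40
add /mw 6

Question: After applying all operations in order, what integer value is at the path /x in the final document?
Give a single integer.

Answer: 70

Derivation:
After op 1 (add /x 85): {"ug":23,"wik":8,"x":85,"yv":93}
After op 2 (replace /ug 11): {"ug":11,"wik":8,"x":85,"yv":93}
After op 3 (add /v 95): {"ug":11,"v":95,"wik":8,"x":85,"yv":93}
After op 4 (add /x 70): {"ug":11,"v":95,"wik":8,"x":70,"yv":93}
After op 5 (add /l 99): {"l":99,"ug":11,"v":95,"wik":8,"x":70,"yv":93}
After op 6 (replace /ug 91): {"l":99,"ug":91,"v":95,"wik":8,"x":70,"yv":93}
After op 7 (replace /ug 66): {"l":99,"ug":66,"v":95,"wik":8,"x":70,"yv":93}
After op 8 (add /l 37): {"l":37,"ug":66,"v":95,"wik":8,"x":70,"yv":93}
After op 9 (add /s 40): {"l":37,"s":40,"ug":66,"v":95,"wik":8,"x":70,"yv":93}
After op 10 (add /mw 6): {"l":37,"mw":6,"s":40,"ug":66,"v":95,"wik":8,"x":70,"yv":93}
Value at /x: 70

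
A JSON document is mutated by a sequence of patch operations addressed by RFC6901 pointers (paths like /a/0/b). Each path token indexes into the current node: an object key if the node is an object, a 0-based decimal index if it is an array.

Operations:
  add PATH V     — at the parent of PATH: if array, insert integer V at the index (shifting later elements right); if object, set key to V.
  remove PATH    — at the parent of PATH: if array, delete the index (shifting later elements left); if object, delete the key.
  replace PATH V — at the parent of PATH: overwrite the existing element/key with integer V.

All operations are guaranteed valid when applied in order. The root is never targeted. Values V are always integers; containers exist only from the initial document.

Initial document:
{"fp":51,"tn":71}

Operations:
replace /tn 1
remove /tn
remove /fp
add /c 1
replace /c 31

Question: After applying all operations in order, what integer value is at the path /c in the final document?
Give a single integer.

After op 1 (replace /tn 1): {"fp":51,"tn":1}
After op 2 (remove /tn): {"fp":51}
After op 3 (remove /fp): {}
After op 4 (add /c 1): {"c":1}
After op 5 (replace /c 31): {"c":31}
Value at /c: 31

Answer: 31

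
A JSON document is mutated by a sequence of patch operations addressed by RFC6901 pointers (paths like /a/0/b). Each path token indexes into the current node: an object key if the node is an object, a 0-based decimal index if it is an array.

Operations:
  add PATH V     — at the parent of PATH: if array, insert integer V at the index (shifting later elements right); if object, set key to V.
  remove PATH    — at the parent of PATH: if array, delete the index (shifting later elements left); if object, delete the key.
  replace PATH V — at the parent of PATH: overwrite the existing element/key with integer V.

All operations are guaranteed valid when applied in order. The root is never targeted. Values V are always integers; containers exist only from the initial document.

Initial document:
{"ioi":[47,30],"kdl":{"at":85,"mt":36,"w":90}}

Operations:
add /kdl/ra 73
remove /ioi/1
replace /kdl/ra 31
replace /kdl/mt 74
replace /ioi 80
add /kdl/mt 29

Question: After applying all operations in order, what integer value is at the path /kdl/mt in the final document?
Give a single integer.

Answer: 29

Derivation:
After op 1 (add /kdl/ra 73): {"ioi":[47,30],"kdl":{"at":85,"mt":36,"ra":73,"w":90}}
After op 2 (remove /ioi/1): {"ioi":[47],"kdl":{"at":85,"mt":36,"ra":73,"w":90}}
After op 3 (replace /kdl/ra 31): {"ioi":[47],"kdl":{"at":85,"mt":36,"ra":31,"w":90}}
After op 4 (replace /kdl/mt 74): {"ioi":[47],"kdl":{"at":85,"mt":74,"ra":31,"w":90}}
After op 5 (replace /ioi 80): {"ioi":80,"kdl":{"at":85,"mt":74,"ra":31,"w":90}}
After op 6 (add /kdl/mt 29): {"ioi":80,"kdl":{"at":85,"mt":29,"ra":31,"w":90}}
Value at /kdl/mt: 29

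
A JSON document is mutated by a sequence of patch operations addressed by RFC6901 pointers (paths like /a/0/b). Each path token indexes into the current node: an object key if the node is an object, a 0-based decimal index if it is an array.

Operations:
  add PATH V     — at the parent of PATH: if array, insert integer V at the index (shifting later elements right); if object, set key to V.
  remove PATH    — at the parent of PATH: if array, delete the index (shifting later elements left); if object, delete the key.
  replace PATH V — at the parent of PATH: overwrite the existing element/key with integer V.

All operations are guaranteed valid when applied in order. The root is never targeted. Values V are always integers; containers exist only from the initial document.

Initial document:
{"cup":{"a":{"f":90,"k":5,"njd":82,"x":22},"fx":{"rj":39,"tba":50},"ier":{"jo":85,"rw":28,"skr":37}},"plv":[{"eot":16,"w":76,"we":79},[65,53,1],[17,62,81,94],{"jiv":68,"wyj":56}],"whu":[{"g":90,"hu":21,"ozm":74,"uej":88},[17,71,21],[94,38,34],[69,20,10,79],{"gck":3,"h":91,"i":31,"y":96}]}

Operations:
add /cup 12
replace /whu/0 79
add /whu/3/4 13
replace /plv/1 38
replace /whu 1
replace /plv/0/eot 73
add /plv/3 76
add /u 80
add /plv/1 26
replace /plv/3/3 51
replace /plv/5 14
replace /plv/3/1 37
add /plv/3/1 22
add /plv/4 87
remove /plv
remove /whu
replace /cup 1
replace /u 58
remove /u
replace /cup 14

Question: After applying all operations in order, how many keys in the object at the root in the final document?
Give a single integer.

Answer: 1

Derivation:
After op 1 (add /cup 12): {"cup":12,"plv":[{"eot":16,"w":76,"we":79},[65,53,1],[17,62,81,94],{"jiv":68,"wyj":56}],"whu":[{"g":90,"hu":21,"ozm":74,"uej":88},[17,71,21],[94,38,34],[69,20,10,79],{"gck":3,"h":91,"i":31,"y":96}]}
After op 2 (replace /whu/0 79): {"cup":12,"plv":[{"eot":16,"w":76,"we":79},[65,53,1],[17,62,81,94],{"jiv":68,"wyj":56}],"whu":[79,[17,71,21],[94,38,34],[69,20,10,79],{"gck":3,"h":91,"i":31,"y":96}]}
After op 3 (add /whu/3/4 13): {"cup":12,"plv":[{"eot":16,"w":76,"we":79},[65,53,1],[17,62,81,94],{"jiv":68,"wyj":56}],"whu":[79,[17,71,21],[94,38,34],[69,20,10,79,13],{"gck":3,"h":91,"i":31,"y":96}]}
After op 4 (replace /plv/1 38): {"cup":12,"plv":[{"eot":16,"w":76,"we":79},38,[17,62,81,94],{"jiv":68,"wyj":56}],"whu":[79,[17,71,21],[94,38,34],[69,20,10,79,13],{"gck":3,"h":91,"i":31,"y":96}]}
After op 5 (replace /whu 1): {"cup":12,"plv":[{"eot":16,"w":76,"we":79},38,[17,62,81,94],{"jiv":68,"wyj":56}],"whu":1}
After op 6 (replace /plv/0/eot 73): {"cup":12,"plv":[{"eot":73,"w":76,"we":79},38,[17,62,81,94],{"jiv":68,"wyj":56}],"whu":1}
After op 7 (add /plv/3 76): {"cup":12,"plv":[{"eot":73,"w":76,"we":79},38,[17,62,81,94],76,{"jiv":68,"wyj":56}],"whu":1}
After op 8 (add /u 80): {"cup":12,"plv":[{"eot":73,"w":76,"we":79},38,[17,62,81,94],76,{"jiv":68,"wyj":56}],"u":80,"whu":1}
After op 9 (add /plv/1 26): {"cup":12,"plv":[{"eot":73,"w":76,"we":79},26,38,[17,62,81,94],76,{"jiv":68,"wyj":56}],"u":80,"whu":1}
After op 10 (replace /plv/3/3 51): {"cup":12,"plv":[{"eot":73,"w":76,"we":79},26,38,[17,62,81,51],76,{"jiv":68,"wyj":56}],"u":80,"whu":1}
After op 11 (replace /plv/5 14): {"cup":12,"plv":[{"eot":73,"w":76,"we":79},26,38,[17,62,81,51],76,14],"u":80,"whu":1}
After op 12 (replace /plv/3/1 37): {"cup":12,"plv":[{"eot":73,"w":76,"we":79},26,38,[17,37,81,51],76,14],"u":80,"whu":1}
After op 13 (add /plv/3/1 22): {"cup":12,"plv":[{"eot":73,"w":76,"we":79},26,38,[17,22,37,81,51],76,14],"u":80,"whu":1}
After op 14 (add /plv/4 87): {"cup":12,"plv":[{"eot":73,"w":76,"we":79},26,38,[17,22,37,81,51],87,76,14],"u":80,"whu":1}
After op 15 (remove /plv): {"cup":12,"u":80,"whu":1}
After op 16 (remove /whu): {"cup":12,"u":80}
After op 17 (replace /cup 1): {"cup":1,"u":80}
After op 18 (replace /u 58): {"cup":1,"u":58}
After op 19 (remove /u): {"cup":1}
After op 20 (replace /cup 14): {"cup":14}
Size at the root: 1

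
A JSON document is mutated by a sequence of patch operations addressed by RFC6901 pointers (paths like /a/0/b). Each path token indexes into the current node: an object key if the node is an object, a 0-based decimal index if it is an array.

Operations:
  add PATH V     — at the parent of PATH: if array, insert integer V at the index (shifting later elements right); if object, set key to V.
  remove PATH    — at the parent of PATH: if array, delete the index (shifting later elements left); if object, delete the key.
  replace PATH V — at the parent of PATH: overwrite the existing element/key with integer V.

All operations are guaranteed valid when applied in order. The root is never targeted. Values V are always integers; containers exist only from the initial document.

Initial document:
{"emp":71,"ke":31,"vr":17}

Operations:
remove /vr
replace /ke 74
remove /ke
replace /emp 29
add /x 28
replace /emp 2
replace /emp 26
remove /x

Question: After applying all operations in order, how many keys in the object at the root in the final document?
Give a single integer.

Answer: 1

Derivation:
After op 1 (remove /vr): {"emp":71,"ke":31}
After op 2 (replace /ke 74): {"emp":71,"ke":74}
After op 3 (remove /ke): {"emp":71}
After op 4 (replace /emp 29): {"emp":29}
After op 5 (add /x 28): {"emp":29,"x":28}
After op 6 (replace /emp 2): {"emp":2,"x":28}
After op 7 (replace /emp 26): {"emp":26,"x":28}
After op 8 (remove /x): {"emp":26}
Size at the root: 1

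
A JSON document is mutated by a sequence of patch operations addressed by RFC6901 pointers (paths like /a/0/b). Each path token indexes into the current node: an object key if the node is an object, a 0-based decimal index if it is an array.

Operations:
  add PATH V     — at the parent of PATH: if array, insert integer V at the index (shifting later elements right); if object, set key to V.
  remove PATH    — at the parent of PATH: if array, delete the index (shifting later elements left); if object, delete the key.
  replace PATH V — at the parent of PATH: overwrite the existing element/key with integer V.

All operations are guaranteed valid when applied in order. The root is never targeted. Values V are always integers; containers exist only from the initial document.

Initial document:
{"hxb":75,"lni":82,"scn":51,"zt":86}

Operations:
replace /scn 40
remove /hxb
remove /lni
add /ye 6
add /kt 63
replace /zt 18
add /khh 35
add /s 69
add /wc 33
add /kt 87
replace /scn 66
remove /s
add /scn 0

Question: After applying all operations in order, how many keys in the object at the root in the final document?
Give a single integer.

After op 1 (replace /scn 40): {"hxb":75,"lni":82,"scn":40,"zt":86}
After op 2 (remove /hxb): {"lni":82,"scn":40,"zt":86}
After op 3 (remove /lni): {"scn":40,"zt":86}
After op 4 (add /ye 6): {"scn":40,"ye":6,"zt":86}
After op 5 (add /kt 63): {"kt":63,"scn":40,"ye":6,"zt":86}
After op 6 (replace /zt 18): {"kt":63,"scn":40,"ye":6,"zt":18}
After op 7 (add /khh 35): {"khh":35,"kt":63,"scn":40,"ye":6,"zt":18}
After op 8 (add /s 69): {"khh":35,"kt":63,"s":69,"scn":40,"ye":6,"zt":18}
After op 9 (add /wc 33): {"khh":35,"kt":63,"s":69,"scn":40,"wc":33,"ye":6,"zt":18}
After op 10 (add /kt 87): {"khh":35,"kt":87,"s":69,"scn":40,"wc":33,"ye":6,"zt":18}
After op 11 (replace /scn 66): {"khh":35,"kt":87,"s":69,"scn":66,"wc":33,"ye":6,"zt":18}
After op 12 (remove /s): {"khh":35,"kt":87,"scn":66,"wc":33,"ye":6,"zt":18}
After op 13 (add /scn 0): {"khh":35,"kt":87,"scn":0,"wc":33,"ye":6,"zt":18}
Size at the root: 6

Answer: 6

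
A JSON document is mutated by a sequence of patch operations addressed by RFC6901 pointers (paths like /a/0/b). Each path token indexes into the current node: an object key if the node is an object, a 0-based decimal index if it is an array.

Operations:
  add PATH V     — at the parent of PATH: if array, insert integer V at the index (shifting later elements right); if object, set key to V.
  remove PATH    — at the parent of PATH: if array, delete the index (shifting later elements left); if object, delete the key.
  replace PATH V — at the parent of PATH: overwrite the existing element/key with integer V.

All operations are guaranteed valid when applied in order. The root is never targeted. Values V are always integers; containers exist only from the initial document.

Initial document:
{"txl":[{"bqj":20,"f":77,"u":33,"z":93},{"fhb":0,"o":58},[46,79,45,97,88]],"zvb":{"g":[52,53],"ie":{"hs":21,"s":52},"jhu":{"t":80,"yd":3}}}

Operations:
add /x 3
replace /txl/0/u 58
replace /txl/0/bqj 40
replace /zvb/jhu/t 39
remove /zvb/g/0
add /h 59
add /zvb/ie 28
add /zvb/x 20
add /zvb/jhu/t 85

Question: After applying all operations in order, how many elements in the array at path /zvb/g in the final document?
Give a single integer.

Answer: 1

Derivation:
After op 1 (add /x 3): {"txl":[{"bqj":20,"f":77,"u":33,"z":93},{"fhb":0,"o":58},[46,79,45,97,88]],"x":3,"zvb":{"g":[52,53],"ie":{"hs":21,"s":52},"jhu":{"t":80,"yd":3}}}
After op 2 (replace /txl/0/u 58): {"txl":[{"bqj":20,"f":77,"u":58,"z":93},{"fhb":0,"o":58},[46,79,45,97,88]],"x":3,"zvb":{"g":[52,53],"ie":{"hs":21,"s":52},"jhu":{"t":80,"yd":3}}}
After op 3 (replace /txl/0/bqj 40): {"txl":[{"bqj":40,"f":77,"u":58,"z":93},{"fhb":0,"o":58},[46,79,45,97,88]],"x":3,"zvb":{"g":[52,53],"ie":{"hs":21,"s":52},"jhu":{"t":80,"yd":3}}}
After op 4 (replace /zvb/jhu/t 39): {"txl":[{"bqj":40,"f":77,"u":58,"z":93},{"fhb":0,"o":58},[46,79,45,97,88]],"x":3,"zvb":{"g":[52,53],"ie":{"hs":21,"s":52},"jhu":{"t":39,"yd":3}}}
After op 5 (remove /zvb/g/0): {"txl":[{"bqj":40,"f":77,"u":58,"z":93},{"fhb":0,"o":58},[46,79,45,97,88]],"x":3,"zvb":{"g":[53],"ie":{"hs":21,"s":52},"jhu":{"t":39,"yd":3}}}
After op 6 (add /h 59): {"h":59,"txl":[{"bqj":40,"f":77,"u":58,"z":93},{"fhb":0,"o":58},[46,79,45,97,88]],"x":3,"zvb":{"g":[53],"ie":{"hs":21,"s":52},"jhu":{"t":39,"yd":3}}}
After op 7 (add /zvb/ie 28): {"h":59,"txl":[{"bqj":40,"f":77,"u":58,"z":93},{"fhb":0,"o":58},[46,79,45,97,88]],"x":3,"zvb":{"g":[53],"ie":28,"jhu":{"t":39,"yd":3}}}
After op 8 (add /zvb/x 20): {"h":59,"txl":[{"bqj":40,"f":77,"u":58,"z":93},{"fhb":0,"o":58},[46,79,45,97,88]],"x":3,"zvb":{"g":[53],"ie":28,"jhu":{"t":39,"yd":3},"x":20}}
After op 9 (add /zvb/jhu/t 85): {"h":59,"txl":[{"bqj":40,"f":77,"u":58,"z":93},{"fhb":0,"o":58},[46,79,45,97,88]],"x":3,"zvb":{"g":[53],"ie":28,"jhu":{"t":85,"yd":3},"x":20}}
Size at path /zvb/g: 1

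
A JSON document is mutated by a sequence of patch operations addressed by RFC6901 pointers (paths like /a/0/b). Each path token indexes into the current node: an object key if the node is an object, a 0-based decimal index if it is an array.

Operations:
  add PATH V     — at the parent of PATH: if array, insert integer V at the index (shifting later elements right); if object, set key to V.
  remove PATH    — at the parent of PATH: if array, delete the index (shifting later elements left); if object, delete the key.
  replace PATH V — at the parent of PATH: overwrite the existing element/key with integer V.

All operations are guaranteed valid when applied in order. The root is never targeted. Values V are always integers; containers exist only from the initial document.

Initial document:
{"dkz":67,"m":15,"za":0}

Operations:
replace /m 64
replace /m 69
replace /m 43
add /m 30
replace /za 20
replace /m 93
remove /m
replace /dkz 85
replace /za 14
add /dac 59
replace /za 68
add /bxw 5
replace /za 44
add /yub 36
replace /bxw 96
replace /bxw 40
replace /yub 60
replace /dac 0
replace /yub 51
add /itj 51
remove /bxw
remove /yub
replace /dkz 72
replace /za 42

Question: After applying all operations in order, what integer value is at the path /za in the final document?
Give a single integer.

Answer: 42

Derivation:
After op 1 (replace /m 64): {"dkz":67,"m":64,"za":0}
After op 2 (replace /m 69): {"dkz":67,"m":69,"za":0}
After op 3 (replace /m 43): {"dkz":67,"m":43,"za":0}
After op 4 (add /m 30): {"dkz":67,"m":30,"za":0}
After op 5 (replace /za 20): {"dkz":67,"m":30,"za":20}
After op 6 (replace /m 93): {"dkz":67,"m":93,"za":20}
After op 7 (remove /m): {"dkz":67,"za":20}
After op 8 (replace /dkz 85): {"dkz":85,"za":20}
After op 9 (replace /za 14): {"dkz":85,"za":14}
After op 10 (add /dac 59): {"dac":59,"dkz":85,"za":14}
After op 11 (replace /za 68): {"dac":59,"dkz":85,"za":68}
After op 12 (add /bxw 5): {"bxw":5,"dac":59,"dkz":85,"za":68}
After op 13 (replace /za 44): {"bxw":5,"dac":59,"dkz":85,"za":44}
After op 14 (add /yub 36): {"bxw":5,"dac":59,"dkz":85,"yub":36,"za":44}
After op 15 (replace /bxw 96): {"bxw":96,"dac":59,"dkz":85,"yub":36,"za":44}
After op 16 (replace /bxw 40): {"bxw":40,"dac":59,"dkz":85,"yub":36,"za":44}
After op 17 (replace /yub 60): {"bxw":40,"dac":59,"dkz":85,"yub":60,"za":44}
After op 18 (replace /dac 0): {"bxw":40,"dac":0,"dkz":85,"yub":60,"za":44}
After op 19 (replace /yub 51): {"bxw":40,"dac":0,"dkz":85,"yub":51,"za":44}
After op 20 (add /itj 51): {"bxw":40,"dac":0,"dkz":85,"itj":51,"yub":51,"za":44}
After op 21 (remove /bxw): {"dac":0,"dkz":85,"itj":51,"yub":51,"za":44}
After op 22 (remove /yub): {"dac":0,"dkz":85,"itj":51,"za":44}
After op 23 (replace /dkz 72): {"dac":0,"dkz":72,"itj":51,"za":44}
After op 24 (replace /za 42): {"dac":0,"dkz":72,"itj":51,"za":42}
Value at /za: 42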